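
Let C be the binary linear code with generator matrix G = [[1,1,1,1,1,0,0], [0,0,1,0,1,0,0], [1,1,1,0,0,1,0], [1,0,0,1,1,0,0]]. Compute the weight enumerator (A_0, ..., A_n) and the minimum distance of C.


Weight distribution: A_0 = 1, A_2 = 4, A_3 = 6, A_4 = 3, A_5 = 2. Minimum distance d = 2.

Enumerate all 2^4 = 16 messages m ∈ F_2^4.
For each, compute codeword c = mG in F_2^7, then tally its weight.
  m = 0000 → c = 0000000, weight = 0.
  m = 1000 → c = 1111100, weight = 5.
  m = 0100 → c = 0010100, weight = 2.
  m = 1100 → c = 1101000, weight = 3.
  m = 0010 → c = 1110010, weight = 4.
  m = 1010 → c = 0001110, weight = 3.
  m = 0110 → c = 1100110, weight = 4.
  m = 1110 → c = 0011010, weight = 3.
  m = 0001 → c = 1001100, weight = 3.
  m = 1001 → c = 0110000, weight = 2.
  m = 0101 → c = 1011000, weight = 3.
  m = 1101 → c = 0100100, weight = 2.
  m = 0011 → c = 0111110, weight = 5.
  m = 1011 → c = 1000010, weight = 2.
  m = 0111 → c = 0101010, weight = 3.
  m = 1111 → c = 1010110, weight = 4.
Tally weights:
  weight 0: 1 codewords.
  weight 2: 4 codewords.
  weight 3: 6 codewords.
  weight 4: 3 codewords.
  weight 5: 2 codewords.
Minimum distance d = smallest w > 0 with A_w > 0 = 2.
Sanity: Σ A_w = 16 = 2^4 = 16 ✓.


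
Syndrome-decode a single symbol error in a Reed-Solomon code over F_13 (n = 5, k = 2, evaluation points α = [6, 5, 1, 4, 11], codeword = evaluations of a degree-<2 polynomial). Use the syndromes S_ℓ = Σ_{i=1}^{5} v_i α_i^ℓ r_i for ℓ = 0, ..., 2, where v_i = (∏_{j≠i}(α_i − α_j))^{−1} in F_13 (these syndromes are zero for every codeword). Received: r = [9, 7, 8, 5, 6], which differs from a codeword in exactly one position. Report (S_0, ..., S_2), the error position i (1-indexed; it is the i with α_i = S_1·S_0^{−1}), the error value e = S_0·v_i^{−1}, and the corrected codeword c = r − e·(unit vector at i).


S = (11, 11, 11), error at position 3, error magnitude e = 9, c = [9, 7, 12, 5, 6].

Step 1: column multipliers v_i = (∏_{j≠i}(α_i − α_j))^{−1} mod 13.
  i = 1 (α = 6): (6−5)(6−1)(6−4)(6−11) = 1·5·2·(−5) = −50 ≡ 2, so v_1 = 2^{−1} = 7 (mod 13).
  i = 2 (α = 5): (5−6)(5−1)(5−4)(5−11) = (−1)·4·1·(−6) = 24 ≡ 11, so v_2 = 11^{−1} = 6 (mod 13).
  i = 3 (α = 1): (1−6)(1−5)(1−4)(1−11) = (−5)·(−4)·(−3)·(−10) = 600 ≡ 2, so v_3 = 2^{−1} = 7 (mod 13).
  i = 4 (α = 4): (4−6)(4−5)(4−1)(4−11) = (−2)·(−1)·3·(−7) = −42 ≡ 10, so v_4 = 10^{−1} = 4 (mod 13).
  i = 5 (α = 11): (11−6)(11−5)(11−1)(11−4) = 5·6·10·7 = 2100 ≡ 7, so v_5 = 7^{−1} = 2 (mod 13).
  v = [7, 6, 7, 4, 2].
Step 2: syndromes of r = [9, 7, 8, 5, 6] (all sums mod 13).
  S_0 = Σ v_i r_i = 7·9 + 6·7 + 7·8 + 4·5 + 2·6 = 193 ≡ 11.
  S_1 = Σ v_i α_i r_i = 7·6·9 + 6·5·7 + 7·1·8 + 4·4·5 + 2·11·6 = 856 ≡ 11.
  α_i^2 mod 13 = [10, 12, 1, 3, 4].
  S_2 = Σ v_i α_i^2 r_i = 7·10·9 + 6·12·7 + 7·1·8 + 4·3·5 + 2·4·6 = 1298 ≡ 11.
  S = (11, 11, 11) ≠ 0, so r is not a codeword (an error is present).
Step 3: locate the error. For a single error e at position i, S_ℓ = v_i·e·α_i^ℓ, so α_err = S_1/S_0.
  S_0^{−1} = 11^{−1} = 6 (mod 13), so α_err = 11·6 = 66 ≡ 1 = α_3. Error position i = 3.
  Consistency check: S_2/S_1 = 11·6 = 66 ≡ 1 = α_err ✓ (single-error assumption holds).
Step 4: error magnitude e = S_0/v_3 = S_0·∏_{j≠3}(α_3 − α_j) = 11·2 = 22 ≡ 9 (mod 13).
Step 5: correct position 3: c_3 = r_3 − e = 8 − 9 ≡ 12 (mod 13). Hence c = [9, 7, 12, 5, 6].
  Check: interpolating c through the α_i gives m(x) = 10 + 2·x (degree < 2) with m(α_i) = c_i for every i, so c is indeed a codeword.


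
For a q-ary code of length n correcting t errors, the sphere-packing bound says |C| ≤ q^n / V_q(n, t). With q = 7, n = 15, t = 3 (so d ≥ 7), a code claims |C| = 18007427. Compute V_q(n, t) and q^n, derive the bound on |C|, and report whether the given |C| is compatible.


V_q(n, t) = 102151, q^n = 4747561509943, Hamming bound = 46475918, |C| = 18007427 ≤ bound (satisfied).

Step 1: Compute V_q(n, t) = Σ_{j=0}^3 C(n, j) (q−1)^j.
  j = 0: C(15,0)·(6)^0 = 1·1 = 1.
  j = 1: C(15,1)·(6)^1 = 15·6 = 90.
  j = 2: C(15,2)·(6)^2 = 105·36 = 3780.
  j = 3: C(15,3)·(6)^3 = 455·216 = 98280.
  V_q(n, t) = 1 + 90 + 3780 + 98280 = 102151.
Step 2: q^n = 7^15 = 4747561509943.
Step 3: Hamming bound ⌊q^n / V_q(n,t)⌋ = ⌊4747561509943/102151⌋ = 46475918.
Step 4: Compare |C| = 18007427 to 46475918: satisfied.
The claimed |C| lies below the Hamming bound.


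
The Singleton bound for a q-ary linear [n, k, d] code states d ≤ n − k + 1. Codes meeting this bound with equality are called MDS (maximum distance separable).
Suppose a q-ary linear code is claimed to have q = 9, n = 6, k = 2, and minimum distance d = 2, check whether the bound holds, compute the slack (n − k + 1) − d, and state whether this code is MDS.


Singleton RHS = n − k + 1 = 5, slack = 3, bound satisfied, not MDS.

Singleton bound: d ≤ n − k + 1.
Here n = 6, k = 2, so n − k + 1 = 5.
Given d = 2, check d ≤ 5: YES.
Slack = (n − k + 1) − d = 3.
The code is NOT MDS (slack = 3 > 0).
Description: the claimed parameters are [6, 2, 2]_9; such a code would be non-MDS.


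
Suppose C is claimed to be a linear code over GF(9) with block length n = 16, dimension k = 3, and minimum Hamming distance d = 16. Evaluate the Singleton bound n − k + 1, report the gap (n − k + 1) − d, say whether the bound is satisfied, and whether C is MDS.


Singleton RHS = n − k + 1 = 14, slack = -2, bound violated (no such code; not MDS).

Singleton bound: d ≤ n − k + 1.
Here n = 16, k = 3, so n − k + 1 = 14.
Given d = 16, check d ≤ 14: NO.
Slack = (n − k + 1) − d = -2.
The slack is negative: d = 16 exceeds n − k + 1 = 14 by 2, so the Singleton bound is violated and no linear [16, 3, 16]_9 code can exist. In particular it is not MDS (MDS requires d = n − k + 1 exactly).
Description: the claimed parameters are [16, 3, 16]_9; such a code would be impossible (violates the Singleton bound).


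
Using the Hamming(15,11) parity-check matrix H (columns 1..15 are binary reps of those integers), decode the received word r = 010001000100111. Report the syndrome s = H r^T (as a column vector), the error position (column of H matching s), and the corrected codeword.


s = (0, 0, 1, 0)^T, error position = 2, corrected codeword c = 000001000100111

Compute s = H r^T mod 2 one row at a time:
  s_1 = 0 + 0 + 1 + 0 + 0 + 1 + 1 + 1 = 4 ≡ 0 (mod 2).
  s_2 = 0 + 0 + 1 + 0 + 0 + 1 + 1 + 1 = 4 ≡ 0 (mod 2).
  s_3 = 1 + 0 + 1 + 0 + 1 + 0 + 1 + 1 = 5 ≡ 1 (mod 2).
  s_4 = 0 + 0 + 0 + 0 + 0 + 0 + 1 + 1 = 2 ≡ 0 (mod 2).
s = (0, 0, 1, 0)^T — this equals column 2 of H (binary 0010), so error is at position 2.
Correct: flip bit 2 of r = 010001000100111 to get c = 000001000100111.


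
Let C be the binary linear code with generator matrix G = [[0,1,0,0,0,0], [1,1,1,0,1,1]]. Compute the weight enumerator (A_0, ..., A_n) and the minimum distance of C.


Weight distribution: A_0 = 1, A_1 = 1, A_4 = 1, A_5 = 1. Minimum distance d = 1.

Enumerate all 2^2 = 4 messages m ∈ F_2^2.
For each, compute codeword c = mG in F_2^6, then tally its weight.
  m = 00 → c = 000000, weight = 0.
  m = 10 → c = 010000, weight = 1.
  m = 01 → c = 111011, weight = 5.
  m = 11 → c = 101011, weight = 4.
Tally weights:
  weight 0: 1 codewords.
  weight 1: 1 codewords.
  weight 4: 1 codewords.
  weight 5: 1 codewords.
Minimum distance d = smallest w > 0 with A_w > 0 = 1.
Sanity: Σ A_w = 4 = 2^2 = 4 ✓.


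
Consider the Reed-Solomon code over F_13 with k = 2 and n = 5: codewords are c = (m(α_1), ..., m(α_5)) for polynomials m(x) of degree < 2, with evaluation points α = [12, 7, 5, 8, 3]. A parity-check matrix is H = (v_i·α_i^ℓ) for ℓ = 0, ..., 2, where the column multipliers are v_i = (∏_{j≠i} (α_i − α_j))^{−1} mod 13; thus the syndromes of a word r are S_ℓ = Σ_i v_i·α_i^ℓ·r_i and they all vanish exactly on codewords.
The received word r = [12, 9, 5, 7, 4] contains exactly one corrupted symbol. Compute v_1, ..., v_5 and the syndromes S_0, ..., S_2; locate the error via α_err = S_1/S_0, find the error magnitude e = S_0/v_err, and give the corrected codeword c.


S = (10, 11, 3), error at position 3, error magnitude e = 5, c = [12, 9, 0, 7, 4].

Step 1: column multipliers v_i = (∏_{j≠i}(α_i − α_j))^{−1} mod 13.
  i = 1 (α = 12): (12−7)(12−5)(12−8)(12−3) = 5·7·4·9 = 1260 ≡ 12, so v_1 = 12^{−1} = 12 (mod 13).
  i = 2 (α = 7): (7−12)(7−5)(7−8)(7−3) = (−5)·2·(−1)·4 = 40 ≡ 1, so v_2 = 1^{−1} = 1 (mod 13).
  i = 3 (α = 5): (5−12)(5−7)(5−8)(5−3) = (−7)·(−2)·(−3)·2 = −84 ≡ 7, so v_3 = 7^{−1} = 2 (mod 13).
  i = 4 (α = 8): (8−12)(8−7)(8−5)(8−3) = (−4)·1·3·5 = −60 ≡ 5, so v_4 = 5^{−1} = 8 (mod 13).
  i = 5 (α = 3): (3−12)(3−7)(3−5)(3−8) = (−9)·(−4)·(−2)·(−5) = 360 ≡ 9, so v_5 = 9^{−1} = 3 (mod 13).
  v = [12, 1, 2, 8, 3].
Step 2: syndromes of r = [12, 9, 5, 7, 4] (all sums mod 13).
  S_0 = Σ v_i r_i = 12·12 + 1·9 + 2·5 + 8·7 + 3·4 = 231 ≡ 10.
  S_1 = Σ v_i α_i r_i = 12·12·12 + 1·7·9 + 2·5·5 + 8·8·7 + 3·3·4 = 2325 ≡ 11.
  α_i^2 mod 13 = [1, 10, 12, 12, 9].
  S_2 = Σ v_i α_i^2 r_i = 12·1·12 + 1·10·9 + 2·12·5 + 8·12·7 + 3·9·4 = 1134 ≡ 3.
  S = (10, 11, 3) ≠ 0, so r is not a codeword (an error is present).
Step 3: locate the error. For a single error e at position i, S_ℓ = v_i·e·α_i^ℓ, so α_err = S_1/S_0.
  S_0^{−1} = 10^{−1} = 4 (mod 13), so α_err = 11·4 = 44 ≡ 5 = α_3. Error position i = 3.
  Consistency check: S_2/S_1 = 3·6 = 18 ≡ 5 = α_err ✓ (single-error assumption holds).
Step 4: error magnitude e = S_0/v_3 = S_0·∏_{j≠3}(α_3 − α_j) = 10·7 = 70 ≡ 5 (mod 13).
Step 5: correct position 3: c_3 = r_3 − e = 5 − 5 ≡ 0 (mod 13). Hence c = [12, 9, 0, 7, 4].
  Check: interpolating c through the α_i gives m(x) = 10 + 11·x (degree < 2) with m(α_i) = c_i for every i, so c is indeed a codeword.


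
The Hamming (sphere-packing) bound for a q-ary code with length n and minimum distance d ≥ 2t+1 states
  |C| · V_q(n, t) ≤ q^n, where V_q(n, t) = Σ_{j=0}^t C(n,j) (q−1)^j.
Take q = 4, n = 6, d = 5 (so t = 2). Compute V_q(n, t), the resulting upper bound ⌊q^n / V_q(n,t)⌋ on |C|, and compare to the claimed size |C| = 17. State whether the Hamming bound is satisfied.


V_q(n, t) = 154, q^n = 4096, Hamming bound = 26, |C| = 17 ≤ bound (satisfied).

Step 1: Compute V_q(n, t) = Σ_{j=0}^2 C(n, j) (q−1)^j.
  j = 0: C(6,0)·(3)^0 = 1·1 = 1.
  j = 1: C(6,1)·(3)^1 = 6·3 = 18.
  j = 2: C(6,2)·(3)^2 = 15·9 = 135.
  V_q(n, t) = 1 + 18 + 135 = 154.
Step 2: q^n = 4^6 = 4096.
Step 3: Hamming bound ⌊q^n / V_q(n,t)⌋ = ⌊4096/154⌋ = 26.
Step 4: Compare |C| = 17 to 26: satisfied.
The claimed |C| lies below the Hamming bound.


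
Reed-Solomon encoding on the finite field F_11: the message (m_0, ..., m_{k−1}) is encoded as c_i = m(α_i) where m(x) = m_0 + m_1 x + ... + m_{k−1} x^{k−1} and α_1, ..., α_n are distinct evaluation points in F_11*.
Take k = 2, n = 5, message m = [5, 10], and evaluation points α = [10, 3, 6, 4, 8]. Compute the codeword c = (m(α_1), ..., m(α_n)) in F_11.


c = [6, 2, 10, 1, 8]

Message polynomial: m(x) = 5 + 10·x (mod 11).
For each evaluation point α_i, compute m(α_i) mod 11:
  α_1 = 10: Horner steps 10 → 6, so m(10) = 6.
  α_2 = 3: Horner steps 10 → 2, so m(3) = 2.
  α_3 = 6: Horner steps 10 → 10, so m(6) = 10.
  α_4 = 4: Horner steps 10 → 1, so m(4) = 1.
  α_5 = 8: Horner steps 10 → 8, so m(8) = 8.
Codeword c = [6, 2, 10, 1, 8] ∈ F_11^5.


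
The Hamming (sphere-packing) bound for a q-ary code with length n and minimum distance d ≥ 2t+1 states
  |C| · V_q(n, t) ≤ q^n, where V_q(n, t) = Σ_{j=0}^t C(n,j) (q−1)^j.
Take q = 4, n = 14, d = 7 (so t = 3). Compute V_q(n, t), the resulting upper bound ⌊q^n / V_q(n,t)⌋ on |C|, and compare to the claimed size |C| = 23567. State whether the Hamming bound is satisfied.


V_q(n, t) = 10690, q^n = 268435456, Hamming bound = 25110, |C| = 23567 ≤ bound (satisfied).

Step 1: Compute V_q(n, t) = Σ_{j=0}^3 C(n, j) (q−1)^j.
  j = 0: C(14,0)·(3)^0 = 1·1 = 1.
  j = 1: C(14,1)·(3)^1 = 14·3 = 42.
  j = 2: C(14,2)·(3)^2 = 91·9 = 819.
  j = 3: C(14,3)·(3)^3 = 364·27 = 9828.
  V_q(n, t) = 1 + 42 + 819 + 9828 = 10690.
Step 2: q^n = 4^14 = 268435456.
Step 3: Hamming bound ⌊q^n / V_q(n,t)⌋ = ⌊268435456/10690⌋ = 25110.
Step 4: Compare |C| = 23567 to 25110: satisfied.
The claimed |C| lies below the Hamming bound.


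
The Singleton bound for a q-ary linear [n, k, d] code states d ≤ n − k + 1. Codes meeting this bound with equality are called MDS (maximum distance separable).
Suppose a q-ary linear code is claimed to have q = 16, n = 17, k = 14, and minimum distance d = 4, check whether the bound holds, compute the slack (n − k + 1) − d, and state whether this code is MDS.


Singleton RHS = n − k + 1 = 4, slack = 0, bound satisfied, MDS.

Singleton bound: d ≤ n − k + 1.
Here n = 17, k = 14, so n − k + 1 = 4.
Given d = 4, check d ≤ 4: YES.
Slack = (n − k + 1) − d = 0.
The code is MDS (slack = 0).
Description: the claimed parameters are [17, 14, 4]_16; such a code would be MDS (meets Singleton bound).


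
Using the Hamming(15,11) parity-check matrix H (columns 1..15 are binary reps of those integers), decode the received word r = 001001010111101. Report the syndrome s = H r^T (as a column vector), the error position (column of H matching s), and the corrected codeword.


s = (0, 0, 1, 0)^T, error position = 2, corrected codeword c = 011001010111101

Compute s = H r^T mod 2 one row at a time:
  s_1 = 1 + 0 + 1 + 1 + 1 + 1 + 0 + 1 = 6 ≡ 0 (mod 2).
  s_2 = 0 + 0 + 1 + 0 + 1 + 1 + 0 + 1 = 4 ≡ 0 (mod 2).
  s_3 = 0 + 1 + 1 + 0 + 1 + 1 + 0 + 1 = 5 ≡ 1 (mod 2).
  s_4 = 0 + 1 + 0 + 0 + 0 + 1 + 1 + 1 = 4 ≡ 0 (mod 2).
s = (0, 0, 1, 0)^T — this equals column 2 of H (binary 0010), so error is at position 2.
Correct: flip bit 2 of r = 001001010111101 to get c = 011001010111101.


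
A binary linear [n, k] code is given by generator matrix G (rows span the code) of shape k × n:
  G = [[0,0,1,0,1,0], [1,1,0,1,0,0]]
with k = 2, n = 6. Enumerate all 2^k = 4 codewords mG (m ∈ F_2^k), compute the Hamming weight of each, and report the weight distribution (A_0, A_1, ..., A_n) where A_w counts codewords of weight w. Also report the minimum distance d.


Weight distribution: A_0 = 1, A_2 = 1, A_3 = 1, A_5 = 1. Minimum distance d = 2.

Enumerate all 2^2 = 4 messages m ∈ F_2^2.
For each, compute codeword c = mG in F_2^6, then tally its weight.
  m = 00 → c = 000000, weight = 0.
  m = 10 → c = 001010, weight = 2.
  m = 01 → c = 110100, weight = 3.
  m = 11 → c = 111110, weight = 5.
Tally weights:
  weight 0: 1 codewords.
  weight 2: 1 codewords.
  weight 3: 1 codewords.
  weight 5: 1 codewords.
Minimum distance d = smallest w > 0 with A_w > 0 = 2.
Sanity: Σ A_w = 4 = 2^2 = 4 ✓.


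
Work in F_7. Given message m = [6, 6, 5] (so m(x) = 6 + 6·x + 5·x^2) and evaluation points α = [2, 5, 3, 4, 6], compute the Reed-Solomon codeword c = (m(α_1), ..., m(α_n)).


c = [3, 0, 6, 5, 5]

Message polynomial: m(x) = 6 + 6·x + 5·x^2 (mod 7).
For each evaluation point α_i, compute m(α_i) mod 7:
  α_1 = 2: Horner steps 5 → 2 → 3, so m(2) = 3.
  α_2 = 5: Horner steps 5 → 3 → 0, so m(5) = 0.
  α_3 = 3: Horner steps 5 → 0 → 6, so m(3) = 6.
  α_4 = 4: Horner steps 5 → 5 → 5, so m(4) = 5.
  α_5 = 6: Horner steps 5 → 1 → 5, so m(6) = 5.
Codeword c = [3, 0, 6, 5, 5] ∈ F_7^5.


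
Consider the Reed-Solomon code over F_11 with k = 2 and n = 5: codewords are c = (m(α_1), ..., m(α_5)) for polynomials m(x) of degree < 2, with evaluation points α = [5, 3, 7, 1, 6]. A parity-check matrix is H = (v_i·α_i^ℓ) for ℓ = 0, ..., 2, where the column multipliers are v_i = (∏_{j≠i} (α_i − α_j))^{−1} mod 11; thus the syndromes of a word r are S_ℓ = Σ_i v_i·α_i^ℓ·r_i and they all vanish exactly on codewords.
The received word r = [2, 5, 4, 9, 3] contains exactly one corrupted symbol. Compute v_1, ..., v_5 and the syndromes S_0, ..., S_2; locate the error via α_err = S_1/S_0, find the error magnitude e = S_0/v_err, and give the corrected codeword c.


S = (7, 10, 8), error at position 2, error magnitude e = 5, c = [2, 0, 4, 9, 3].

Step 1: column multipliers v_i = (∏_{j≠i}(α_i − α_j))^{−1} mod 11.
  i = 1 (α = 5): (5−3)(5−7)(5−1)(5−6) = 2·(−2)·4·(−1) = 16 ≡ 5, so v_1 = 5^{−1} = 9 (mod 11).
  i = 2 (α = 3): (3−5)(3−7)(3−1)(3−6) = (−2)·(−4)·2·(−3) = −48 ≡ 7, so v_2 = 7^{−1} = 8 (mod 11).
  i = 3 (α = 7): (7−5)(7−3)(7−1)(7−6) = 2·4·6·1 = 48 ≡ 4, so v_3 = 4^{−1} = 3 (mod 11).
  i = 4 (α = 1): (1−5)(1−3)(1−7)(1−6) = (−4)·(−2)·(−6)·(−5) = 240 ≡ 9, so v_4 = 9^{−1} = 5 (mod 11).
  i = 5 (α = 6): (6−5)(6−3)(6−7)(6−1) = 1·3·(−1)·5 = −15 ≡ 7, so v_5 = 7^{−1} = 8 (mod 11).
  v = [9, 8, 3, 5, 8].
Step 2: syndromes of r = [2, 5, 4, 9, 3] (all sums mod 11).
  S_0 = Σ v_i r_i = 9·2 + 8·5 + 3·4 + 5·9 + 8·3 = 139 ≡ 7.
  S_1 = Σ v_i α_i r_i = 9·5·2 + 8·3·5 + 3·7·4 + 5·1·9 + 8·6·3 = 483 ≡ 10.
  α_i^2 mod 11 = [3, 9, 5, 1, 3].
  S_2 = Σ v_i α_i^2 r_i = 9·3·2 + 8·9·5 + 3·5·4 + 5·1·9 + 8·3·3 = 591 ≡ 8.
  S = (7, 10, 8) ≠ 0, so r is not a codeword (an error is present).
Step 3: locate the error. For a single error e at position i, S_ℓ = v_i·e·α_i^ℓ, so α_err = S_1/S_0.
  S_0^{−1} = 7^{−1} = 8 (mod 11), so α_err = 10·8 = 80 ≡ 3 = α_2. Error position i = 2.
  Consistency check: S_2/S_1 = 8·10 = 80 ≡ 3 = α_err ✓ (single-error assumption holds).
Step 4: error magnitude e = S_0/v_2 = S_0·∏_{j≠2}(α_2 − α_j) = 7·7 = 49 ≡ 5 (mod 11).
Step 5: correct position 2: c_2 = r_2 − e = 5 − 5 ≡ 0 (mod 11). Hence c = [2, 0, 4, 9, 3].
  Check: interpolating c through the α_i gives m(x) = 8 + 1·x (degree < 2) with m(α_i) = c_i for every i, so c is indeed a codeword.


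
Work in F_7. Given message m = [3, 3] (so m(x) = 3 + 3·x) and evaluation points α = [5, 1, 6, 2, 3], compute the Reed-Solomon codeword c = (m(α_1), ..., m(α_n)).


c = [4, 6, 0, 2, 5]

Message polynomial: m(x) = 3 + 3·x (mod 7).
For each evaluation point α_i, compute m(α_i) mod 7:
  α_1 = 5: Horner steps 3 → 4, so m(5) = 4.
  α_2 = 1: Horner steps 3 → 6, so m(1) = 6.
  α_3 = 6: Horner steps 3 → 0, so m(6) = 0.
  α_4 = 2: Horner steps 3 → 2, so m(2) = 2.
  α_5 = 3: Horner steps 3 → 5, so m(3) = 5.
Codeword c = [4, 6, 0, 2, 5] ∈ F_7^5.


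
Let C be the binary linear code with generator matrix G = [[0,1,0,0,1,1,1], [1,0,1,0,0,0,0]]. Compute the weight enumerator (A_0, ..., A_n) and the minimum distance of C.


Weight distribution: A_0 = 1, A_2 = 1, A_4 = 1, A_6 = 1. Minimum distance d = 2.

Enumerate all 2^2 = 4 messages m ∈ F_2^2.
For each, compute codeword c = mG in F_2^7, then tally its weight.
  m = 00 → c = 0000000, weight = 0.
  m = 10 → c = 0100111, weight = 4.
  m = 01 → c = 1010000, weight = 2.
  m = 11 → c = 1110111, weight = 6.
Tally weights:
  weight 0: 1 codewords.
  weight 2: 1 codewords.
  weight 4: 1 codewords.
  weight 6: 1 codewords.
Minimum distance d = smallest w > 0 with A_w > 0 = 2.
Sanity: Σ A_w = 4 = 2^2 = 4 ✓.


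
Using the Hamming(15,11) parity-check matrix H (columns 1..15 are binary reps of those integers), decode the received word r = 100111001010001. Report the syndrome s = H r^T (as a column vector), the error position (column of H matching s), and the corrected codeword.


s = (1, 0, 1, 1)^T, error position = 11, corrected codeword c = 100111001000001

Compute s = H r^T mod 2 one row at a time:
  s_1 = 0 + 1 + 0 + 1 + 0 + 0 + 0 + 1 = 3 ≡ 1 (mod 2).
  s_2 = 1 + 1 + 1 + 0 + 0 + 0 + 0 + 1 = 4 ≡ 0 (mod 2).
  s_3 = 0 + 0 + 1 + 0 + 0 + 1 + 0 + 1 = 3 ≡ 1 (mod 2).
  s_4 = 1 + 0 + 1 + 0 + 1 + 1 + 0 + 1 = 5 ≡ 1 (mod 2).
s = (1, 0, 1, 1)^T — this equals column 11 of H (binary 1011), so error is at position 11.
Correct: flip bit 11 of r = 100111001010001 to get c = 100111001000001.


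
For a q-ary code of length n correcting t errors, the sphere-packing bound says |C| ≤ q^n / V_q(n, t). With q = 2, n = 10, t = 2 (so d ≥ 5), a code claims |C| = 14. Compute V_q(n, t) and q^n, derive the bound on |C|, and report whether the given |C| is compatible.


V_q(n, t) = 56, q^n = 1024, Hamming bound = 18, |C| = 14 ≤ bound (satisfied).

Step 1: Compute V_q(n, t) = Σ_{j=0}^2 C(n, j) (q−1)^j.
  j = 0: C(10,0)·(1)^0 = 1·1 = 1.
  j = 1: C(10,1)·(1)^1 = 10·1 = 10.
  j = 2: C(10,2)·(1)^2 = 45·1 = 45.
  V_q(n, t) = 1 + 10 + 45 = 56.
Step 2: q^n = 2^10 = 1024.
Step 3: Hamming bound ⌊q^n / V_q(n,t)⌋ = ⌊1024/56⌋ = 18.
Step 4: Compare |C| = 14 to 18: satisfied.
The claimed |C| lies below the Hamming bound.


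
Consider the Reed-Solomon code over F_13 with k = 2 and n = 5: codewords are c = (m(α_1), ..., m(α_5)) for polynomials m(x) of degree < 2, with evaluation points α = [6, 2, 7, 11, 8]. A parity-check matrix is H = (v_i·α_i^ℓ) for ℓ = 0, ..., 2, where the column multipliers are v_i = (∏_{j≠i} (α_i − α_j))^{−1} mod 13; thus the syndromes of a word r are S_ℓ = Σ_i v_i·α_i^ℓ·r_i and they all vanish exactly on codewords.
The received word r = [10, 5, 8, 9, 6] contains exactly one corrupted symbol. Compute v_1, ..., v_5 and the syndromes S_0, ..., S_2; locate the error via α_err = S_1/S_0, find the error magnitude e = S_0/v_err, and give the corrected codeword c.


S = (5, 3, 7), error at position 4, error magnitude e = 9, c = [10, 5, 8, 0, 6].

Step 1: column multipliers v_i = (∏_{j≠i}(α_i − α_j))^{−1} mod 13.
  i = 1 (α = 6): (6−2)(6−7)(6−11)(6−8) = 4·(−1)·(−5)·(−2) = −40 ≡ 12, so v_1 = 12^{−1} = 12 (mod 13).
  i = 2 (α = 2): (2−6)(2−7)(2−11)(2−8) = (−4)·(−5)·(−9)·(−6) = 1080 ≡ 1, so v_2 = 1^{−1} = 1 (mod 13).
  i = 3 (α = 7): (7−6)(7−2)(7−11)(7−8) = 1·5·(−4)·(−1) = 20 ≡ 7, so v_3 = 7^{−1} = 2 (mod 13).
  i = 4 (α = 11): (11−6)(11−2)(11−7)(11−8) = 5·9·4·3 = 540 ≡ 7, so v_4 = 7^{−1} = 2 (mod 13).
  i = 5 (α = 8): (8−6)(8−2)(8−7)(8−11) = 2·6·1·(−3) = −36 ≡ 3, so v_5 = 3^{−1} = 9 (mod 13).
  v = [12, 1, 2, 2, 9].
Step 2: syndromes of r = [10, 5, 8, 9, 6] (all sums mod 13).
  S_0 = Σ v_i r_i = 12·10 + 1·5 + 2·8 + 2·9 + 9·6 = 213 ≡ 5.
  S_1 = Σ v_i α_i r_i = 12·6·10 + 1·2·5 + 2·7·8 + 2·11·9 + 9·8·6 = 1472 ≡ 3.
  α_i^2 mod 13 = [10, 4, 10, 4, 12].
  S_2 = Σ v_i α_i^2 r_i = 12·10·10 + 1·4·5 + 2·10·8 + 2·4·9 + 9·12·6 = 2100 ≡ 7.
  S = (5, 3, 7) ≠ 0, so r is not a codeword (an error is present).
Step 3: locate the error. For a single error e at position i, S_ℓ = v_i·e·α_i^ℓ, so α_err = S_1/S_0.
  S_0^{−1} = 5^{−1} = 8 (mod 13), so α_err = 3·8 = 24 ≡ 11 = α_4. Error position i = 4.
  Consistency check: S_2/S_1 = 7·9 = 63 ≡ 11 = α_err ✓ (single-error assumption holds).
Step 4: error magnitude e = S_0/v_4 = S_0·∏_{j≠4}(α_4 − α_j) = 5·7 = 35 ≡ 9 (mod 13).
Step 5: correct position 4: c_4 = r_4 − e = 9 − 9 ≡ 0 (mod 13). Hence c = [10, 5, 8, 0, 6].
  Check: interpolating c through the α_i gives m(x) = 9 + 11·x (degree < 2) with m(α_i) = c_i for every i, so c is indeed a codeword.


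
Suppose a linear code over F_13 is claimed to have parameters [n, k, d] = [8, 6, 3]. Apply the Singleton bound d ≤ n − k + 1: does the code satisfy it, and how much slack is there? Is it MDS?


Singleton RHS = n − k + 1 = 3, slack = 0, bound satisfied, MDS.

Singleton bound: d ≤ n − k + 1.
Here n = 8, k = 6, so n − k + 1 = 3.
Given d = 3, check d ≤ 3: YES.
Slack = (n − k + 1) − d = 0.
The code is MDS (slack = 0).
Description: the claimed parameters are [8, 6, 3]_13; such a code would be MDS (meets Singleton bound).


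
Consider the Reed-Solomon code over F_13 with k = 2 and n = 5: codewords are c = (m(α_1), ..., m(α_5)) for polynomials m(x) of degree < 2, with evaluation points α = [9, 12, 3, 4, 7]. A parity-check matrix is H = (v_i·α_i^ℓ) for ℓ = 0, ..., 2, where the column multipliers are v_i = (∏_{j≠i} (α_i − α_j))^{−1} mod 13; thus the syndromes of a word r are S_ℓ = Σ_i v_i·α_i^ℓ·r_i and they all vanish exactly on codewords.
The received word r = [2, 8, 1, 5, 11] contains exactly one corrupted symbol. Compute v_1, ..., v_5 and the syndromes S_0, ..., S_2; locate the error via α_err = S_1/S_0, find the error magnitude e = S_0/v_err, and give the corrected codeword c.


S = (3, 9, 1), error at position 3, error magnitude e = 11, c = [2, 8, 3, 5, 11].

Step 1: column multipliers v_i = (∏_{j≠i}(α_i − α_j))^{−1} mod 13.
  i = 1 (α = 9): (9−12)(9−3)(9−4)(9−7) = (−3)·6·5·2 = −180 ≡ 2, so v_1 = 2^{−1} = 7 (mod 13).
  i = 2 (α = 12): (12−9)(12−3)(12−4)(12−7) = 3·9·8·5 = 1080 ≡ 1, so v_2 = 1^{−1} = 1 (mod 13).
  i = 3 (α = 3): (3−9)(3−12)(3−4)(3−7) = (−6)·(−9)·(−1)·(−4) = 216 ≡ 8, so v_3 = 8^{−1} = 5 (mod 13).
  i = 4 (α = 4): (4−9)(4−12)(4−3)(4−7) = (−5)·(−8)·1·(−3) = −120 ≡ 10, so v_4 = 10^{−1} = 4 (mod 13).
  i = 5 (α = 7): (7−9)(7−12)(7−3)(7−4) = (−2)·(−5)·4·3 = 120 ≡ 3, so v_5 = 3^{−1} = 9 (mod 13).
  v = [7, 1, 5, 4, 9].
Step 2: syndromes of r = [2, 8, 1, 5, 11] (all sums mod 13).
  S_0 = Σ v_i r_i = 7·2 + 1·8 + 5·1 + 4·5 + 9·11 = 146 ≡ 3.
  S_1 = Σ v_i α_i r_i = 7·9·2 + 1·12·8 + 5·3·1 + 4·4·5 + 9·7·11 = 1010 ≡ 9.
  α_i^2 mod 13 = [3, 1, 9, 3, 10].
  S_2 = Σ v_i α_i^2 r_i = 7·3·2 + 1·1·8 + 5·9·1 + 4·3·5 + 9·10·11 = 1145 ≡ 1.
  S = (3, 9, 1) ≠ 0, so r is not a codeword (an error is present).
Step 3: locate the error. For a single error e at position i, S_ℓ = v_i·e·α_i^ℓ, so α_err = S_1/S_0.
  S_0^{−1} = 3^{−1} = 9 (mod 13), so α_err = 9·9 = 81 ≡ 3 = α_3. Error position i = 3.
  Consistency check: S_2/S_1 = 1·3 = 3 ≡ 3 = α_err ✓ (single-error assumption holds).
Step 4: error magnitude e = S_0/v_3 = S_0·∏_{j≠3}(α_3 − α_j) = 3·8 = 24 ≡ 11 (mod 13).
Step 5: correct position 3: c_3 = r_3 − e = 1 − 11 ≡ 3 (mod 13). Hence c = [2, 8, 3, 5, 11].
  Check: interpolating c through the α_i gives m(x) = 10 + 2·x (degree < 2) with m(α_i) = c_i for every i, so c is indeed a codeword.


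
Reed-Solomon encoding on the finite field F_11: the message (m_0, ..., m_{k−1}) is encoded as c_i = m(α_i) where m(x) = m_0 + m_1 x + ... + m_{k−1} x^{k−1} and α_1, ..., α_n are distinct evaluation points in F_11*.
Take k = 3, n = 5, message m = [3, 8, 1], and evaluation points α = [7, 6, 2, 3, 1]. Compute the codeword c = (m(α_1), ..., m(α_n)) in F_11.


c = [9, 10, 1, 3, 1]

Message polynomial: m(x) = 3 + 8·x + 1·x^2 (mod 11).
For each evaluation point α_i, compute m(α_i) mod 11:
  α_1 = 7: Horner steps 1 → 4 → 9, so m(7) = 9.
  α_2 = 6: Horner steps 1 → 3 → 10, so m(6) = 10.
  α_3 = 2: Horner steps 1 → 10 → 1, so m(2) = 1.
  α_4 = 3: Horner steps 1 → 0 → 3, so m(3) = 3.
  α_5 = 1: Horner steps 1 → 9 → 1, so m(1) = 1.
Codeword c = [9, 10, 1, 3, 1] ∈ F_11^5.


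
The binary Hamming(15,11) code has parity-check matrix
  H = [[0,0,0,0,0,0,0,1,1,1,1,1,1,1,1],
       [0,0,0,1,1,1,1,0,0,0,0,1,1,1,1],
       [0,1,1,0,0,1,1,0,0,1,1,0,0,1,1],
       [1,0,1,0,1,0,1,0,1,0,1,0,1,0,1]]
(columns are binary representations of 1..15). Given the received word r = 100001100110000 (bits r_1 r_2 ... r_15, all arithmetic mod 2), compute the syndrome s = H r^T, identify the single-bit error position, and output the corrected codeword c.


s = (0, 0, 0, 1)^T, error position = 1, corrected codeword c = 000001100110000

Compute s = H r^T mod 2 one row at a time:
  s_1 = 0 + 0 + 1 + 1 + 0 + 0 + 0 + 0 = 2 ≡ 0 (mod 2).
  s_2 = 0 + 0 + 1 + 1 + 0 + 0 + 0 + 0 = 2 ≡ 0 (mod 2).
  s_3 = 0 + 0 + 1 + 1 + 1 + 1 + 0 + 0 = 4 ≡ 0 (mod 2).
  s_4 = 1 + 0 + 0 + 1 + 0 + 1 + 0 + 0 = 3 ≡ 1 (mod 2).
s = (0, 0, 0, 1)^T — this equals column 1 of H (binary 0001), so error is at position 1.
Correct: flip bit 1 of r = 100001100110000 to get c = 000001100110000.


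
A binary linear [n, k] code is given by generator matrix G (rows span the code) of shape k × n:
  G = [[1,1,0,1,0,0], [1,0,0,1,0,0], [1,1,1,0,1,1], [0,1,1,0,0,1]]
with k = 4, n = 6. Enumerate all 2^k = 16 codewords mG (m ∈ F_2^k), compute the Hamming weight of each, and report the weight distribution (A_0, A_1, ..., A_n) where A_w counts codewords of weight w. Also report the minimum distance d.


Weight distribution: A_0 = 1, A_1 = 1, A_2 = 4, A_3 = 4, A_4 = 3, A_5 = 3. Minimum distance d = 1.

Enumerate all 2^4 = 16 messages m ∈ F_2^4.
For each, compute codeword c = mG in F_2^6, then tally its weight.
  m = 0000 → c = 000000, weight = 0.
  m = 1000 → c = 110100, weight = 3.
  m = 0100 → c = 100100, weight = 2.
  m = 1100 → c = 010000, weight = 1.
  m = 0010 → c = 111011, weight = 5.
  m = 1010 → c = 001111, weight = 4.
  m = 0110 → c = 011111, weight = 5.
  m = 1110 → c = 101011, weight = 4.
  m = 0001 → c = 011001, weight = 3.
  m = 1001 → c = 101101, weight = 4.
  m = 0101 → c = 111101, weight = 5.
  m = 1101 → c = 001001, weight = 2.
  m = 0011 → c = 100010, weight = 2.
  m = 1011 → c = 010110, weight = 3.
  m = 0111 → c = 000110, weight = 2.
  m = 1111 → c = 110010, weight = 3.
Tally weights:
  weight 0: 1 codewords.
  weight 1: 1 codewords.
  weight 2: 4 codewords.
  weight 3: 4 codewords.
  weight 4: 3 codewords.
  weight 5: 3 codewords.
Minimum distance d = smallest w > 0 with A_w > 0 = 1.
Sanity: Σ A_w = 16 = 2^4 = 16 ✓.


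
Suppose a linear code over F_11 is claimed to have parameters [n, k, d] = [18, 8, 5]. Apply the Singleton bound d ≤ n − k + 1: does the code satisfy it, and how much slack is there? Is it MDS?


Singleton RHS = n − k + 1 = 11, slack = 6, bound satisfied, not MDS.

Singleton bound: d ≤ n − k + 1.
Here n = 18, k = 8, so n − k + 1 = 11.
Given d = 5, check d ≤ 11: YES.
Slack = (n − k + 1) − d = 6.
The code is NOT MDS (slack = 6 > 0).
Description: the claimed parameters are [18, 8, 5]_11; such a code would be non-MDS.


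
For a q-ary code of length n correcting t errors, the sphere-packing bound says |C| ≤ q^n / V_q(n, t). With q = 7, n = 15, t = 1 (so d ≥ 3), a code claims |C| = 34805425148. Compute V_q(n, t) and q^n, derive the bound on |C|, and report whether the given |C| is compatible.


V_q(n, t) = 91, q^n = 4747561509943, Hamming bound = 52171005603, |C| = 34805425148 ≤ bound (satisfied).

Step 1: Compute V_q(n, t) = Σ_{j=0}^1 C(n, j) (q−1)^j.
  j = 0: C(15,0)·(6)^0 = 1·1 = 1.
  j = 1: C(15,1)·(6)^1 = 15·6 = 90.
  V_q(n, t) = 1 + 90 = 91.
Step 2: q^n = 7^15 = 4747561509943.
Step 3: Hamming bound ⌊q^n / V_q(n,t)⌋ = ⌊4747561509943/91⌋ = 52171005603.
Step 4: Compare |C| = 34805425148 to 52171005603: satisfied.
The claimed |C| lies below the Hamming bound.


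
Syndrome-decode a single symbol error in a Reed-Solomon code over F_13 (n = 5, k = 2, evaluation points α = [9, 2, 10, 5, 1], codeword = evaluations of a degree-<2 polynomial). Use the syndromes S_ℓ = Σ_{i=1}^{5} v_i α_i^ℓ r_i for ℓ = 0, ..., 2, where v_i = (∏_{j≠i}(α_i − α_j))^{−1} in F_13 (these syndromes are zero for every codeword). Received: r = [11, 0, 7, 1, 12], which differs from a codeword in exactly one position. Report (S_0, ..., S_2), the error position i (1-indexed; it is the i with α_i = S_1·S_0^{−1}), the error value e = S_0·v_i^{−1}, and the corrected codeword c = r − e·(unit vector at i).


S = (4, 4, 4), error at position 5, error magnitude e = 8, c = [11, 0, 7, 1, 4].

Step 1: column multipliers v_i = (∏_{j≠i}(α_i − α_j))^{−1} mod 13.
  i = 1 (α = 9): (9−2)(9−10)(9−5)(9−1) = 7·(−1)·4·8 = −224 ≡ 10, so v_1 = 10^{−1} = 4 (mod 13).
  i = 2 (α = 2): (2−9)(2−10)(2−5)(2−1) = (−7)·(−8)·(−3)·1 = −168 ≡ 1, so v_2 = 1^{−1} = 1 (mod 13).
  i = 3 (α = 10): (10−9)(10−2)(10−5)(10−1) = 1·8·5·9 = 360 ≡ 9, so v_3 = 9^{−1} = 3 (mod 13).
  i = 4 (α = 5): (5−9)(5−2)(5−10)(5−1) = (−4)·3·(−5)·4 = 240 ≡ 6, so v_4 = 6^{−1} = 11 (mod 13).
  i = 5 (α = 1): (1−9)(1−2)(1−10)(1−5) = (−8)·(−1)·(−9)·(−4) = 288 ≡ 2, so v_5 = 2^{−1} = 7 (mod 13).
  v = [4, 1, 3, 11, 7].
Step 2: syndromes of r = [11, 0, 7, 1, 12] (all sums mod 13).
  S_0 = Σ v_i r_i = 4·11 + 1·0 + 3·7 + 11·1 + 7·12 = 160 ≡ 4.
  S_1 = Σ v_i α_i r_i = 4·9·11 + 1·2·0 + 3·10·7 + 11·5·1 + 7·1·12 = 745 ≡ 4.
  α_i^2 mod 13 = [3, 4, 9, 12, 1].
  S_2 = Σ v_i α_i^2 r_i = 4·3·11 + 1·4·0 + 3·9·7 + 11·12·1 + 7·1·12 = 537 ≡ 4.
  S = (4, 4, 4) ≠ 0, so r is not a codeword (an error is present).
Step 3: locate the error. For a single error e at position i, S_ℓ = v_i·e·α_i^ℓ, so α_err = S_1/S_0.
  S_0^{−1} = 4^{−1} = 10 (mod 13), so α_err = 4·10 = 40 ≡ 1 = α_5. Error position i = 5.
  Consistency check: S_2/S_1 = 4·10 = 40 ≡ 1 = α_err ✓ (single-error assumption holds).
Step 4: error magnitude e = S_0/v_5 = S_0·∏_{j≠5}(α_5 − α_j) = 4·2 = 8 ≡ 8 (mod 13).
Step 5: correct position 5: c_5 = r_5 − e = 12 − 8 ≡ 4 (mod 13). Hence c = [11, 0, 7, 1, 4].
  Check: interpolating c through the α_i gives m(x) = 8 + 9·x (degree < 2) with m(α_i) = c_i for every i, so c is indeed a codeword.


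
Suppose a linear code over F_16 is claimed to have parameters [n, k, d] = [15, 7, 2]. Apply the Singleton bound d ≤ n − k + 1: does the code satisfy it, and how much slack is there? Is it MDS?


Singleton RHS = n − k + 1 = 9, slack = 7, bound satisfied, not MDS.

Singleton bound: d ≤ n − k + 1.
Here n = 15, k = 7, so n − k + 1 = 9.
Given d = 2, check d ≤ 9: YES.
Slack = (n − k + 1) − d = 7.
The code is NOT MDS (slack = 7 > 0).
Description: the claimed parameters are [15, 7, 2]_16; such a code would be non-MDS.


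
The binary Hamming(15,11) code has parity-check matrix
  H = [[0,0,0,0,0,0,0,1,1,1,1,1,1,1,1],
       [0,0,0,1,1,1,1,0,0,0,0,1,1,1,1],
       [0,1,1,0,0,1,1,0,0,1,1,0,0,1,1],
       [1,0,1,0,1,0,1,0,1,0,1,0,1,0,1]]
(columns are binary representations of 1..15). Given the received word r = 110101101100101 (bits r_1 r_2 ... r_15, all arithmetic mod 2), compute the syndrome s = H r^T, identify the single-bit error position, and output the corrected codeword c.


s = (0, 1, 1, 1)^T, error position = 7, corrected codeword c = 110101001100101

Compute s = H r^T mod 2 one row at a time:
  s_1 = 0 + 1 + 1 + 0 + 0 + 1 + 0 + 1 = 4 ≡ 0 (mod 2).
  s_2 = 1 + 0 + 1 + 1 + 0 + 1 + 0 + 1 = 5 ≡ 1 (mod 2).
  s_3 = 1 + 0 + 1 + 1 + 1 + 0 + 0 + 1 = 5 ≡ 1 (mod 2).
  s_4 = 1 + 0 + 0 + 1 + 1 + 0 + 1 + 1 = 5 ≡ 1 (mod 2).
s = (0, 1, 1, 1)^T — this equals column 7 of H (binary 0111), so error is at position 7.
Correct: flip bit 7 of r = 110101101100101 to get c = 110101001100101.


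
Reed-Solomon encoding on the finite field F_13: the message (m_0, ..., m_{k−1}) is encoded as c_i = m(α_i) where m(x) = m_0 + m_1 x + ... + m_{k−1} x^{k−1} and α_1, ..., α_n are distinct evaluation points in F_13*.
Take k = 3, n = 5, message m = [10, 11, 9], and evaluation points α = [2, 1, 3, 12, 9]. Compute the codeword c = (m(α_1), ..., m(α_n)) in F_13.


c = [3, 4, 7, 8, 6]

Message polynomial: m(x) = 10 + 11·x + 9·x^2 (mod 13).
For each evaluation point α_i, compute m(α_i) mod 13:
  α_1 = 2: Horner steps 9 → 3 → 3, so m(2) = 3.
  α_2 = 1: Horner steps 9 → 7 → 4, so m(1) = 4.
  α_3 = 3: Horner steps 9 → 12 → 7, so m(3) = 7.
  α_4 = 12: Horner steps 9 → 2 → 8, so m(12) = 8.
  α_5 = 9: Horner steps 9 → 1 → 6, so m(9) = 6.
Codeword c = [3, 4, 7, 8, 6] ∈ F_13^5.


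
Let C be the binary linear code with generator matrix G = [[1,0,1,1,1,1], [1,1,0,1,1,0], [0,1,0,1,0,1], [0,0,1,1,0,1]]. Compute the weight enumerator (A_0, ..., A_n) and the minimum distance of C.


Weight distribution: A_0 = 1, A_1 = 1, A_2 = 4, A_3 = 4, A_4 = 3, A_5 = 3. Minimum distance d = 1.

Enumerate all 2^4 = 16 messages m ∈ F_2^4.
For each, compute codeword c = mG in F_2^6, then tally its weight.
  m = 0000 → c = 000000, weight = 0.
  m = 1000 → c = 101111, weight = 5.
  m = 0100 → c = 110110, weight = 4.
  m = 1100 → c = 011001, weight = 3.
  m = 0010 → c = 010101, weight = 3.
  m = 1010 → c = 111010, weight = 4.
  m = 0110 → c = 100011, weight = 3.
  m = 1110 → c = 001100, weight = 2.
  m = 0001 → c = 001101, weight = 3.
  m = 1001 → c = 100010, weight = 2.
  m = 0101 → c = 111011, weight = 5.
  m = 1101 → c = 010100, weight = 2.
  m = 0011 → c = 011000, weight = 2.
  m = 1011 → c = 110111, weight = 5.
  m = 0111 → c = 101110, weight = 4.
  m = 1111 → c = 000001, weight = 1.
Tally weights:
  weight 0: 1 codewords.
  weight 1: 1 codewords.
  weight 2: 4 codewords.
  weight 3: 4 codewords.
  weight 4: 3 codewords.
  weight 5: 3 codewords.
Minimum distance d = smallest w > 0 with A_w > 0 = 1.
Sanity: Σ A_w = 16 = 2^4 = 16 ✓.


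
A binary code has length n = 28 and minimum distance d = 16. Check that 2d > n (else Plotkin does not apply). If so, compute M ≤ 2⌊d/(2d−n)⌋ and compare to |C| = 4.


Plotkin bound M ≤ 8; given |C| = 4 ≤ bound (satisfied).

Check applicability: 2d = 32, n = 28.
2d − n = 4 > 0, so Plotkin applies.
Compute d/(2d−n) = 16/4 ≈ 4.0000.
⌊d/(2d−n)⌋ = 4.
Plotkin bound: M ≤ 2·4 = 8.
Given |C| = 4, check: satisfied.
This |C| is below the Plotkin bound.


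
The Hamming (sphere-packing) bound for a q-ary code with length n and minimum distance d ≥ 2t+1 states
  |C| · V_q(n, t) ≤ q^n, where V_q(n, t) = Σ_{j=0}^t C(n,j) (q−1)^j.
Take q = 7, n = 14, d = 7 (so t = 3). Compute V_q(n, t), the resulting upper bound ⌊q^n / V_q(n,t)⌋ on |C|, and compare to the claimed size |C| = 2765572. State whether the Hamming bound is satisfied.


V_q(n, t) = 81985, q^n = 678223072849, Hamming bound = 8272526, |C| = 2765572 ≤ bound (satisfied).

Step 1: Compute V_q(n, t) = Σ_{j=0}^3 C(n, j) (q−1)^j.
  j = 0: C(14,0)·(6)^0 = 1·1 = 1.
  j = 1: C(14,1)·(6)^1 = 14·6 = 84.
  j = 2: C(14,2)·(6)^2 = 91·36 = 3276.
  j = 3: C(14,3)·(6)^3 = 364·216 = 78624.
  V_q(n, t) = 1 + 84 + 3276 + 78624 = 81985.
Step 2: q^n = 7^14 = 678223072849.
Step 3: Hamming bound ⌊q^n / V_q(n,t)⌋ = ⌊678223072849/81985⌋ = 8272526.
Step 4: Compare |C| = 2765572 to 8272526: satisfied.
The claimed |C| lies below the Hamming bound.


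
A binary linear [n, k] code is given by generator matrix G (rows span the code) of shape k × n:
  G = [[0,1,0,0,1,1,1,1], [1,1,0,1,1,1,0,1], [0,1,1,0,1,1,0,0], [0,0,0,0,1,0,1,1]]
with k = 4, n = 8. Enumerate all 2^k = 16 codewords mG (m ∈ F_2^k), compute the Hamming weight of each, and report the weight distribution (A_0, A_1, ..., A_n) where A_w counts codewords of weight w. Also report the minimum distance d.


Weight distribution: A_0 = 1, A_2 = 2, A_3 = 3, A_4 = 3, A_5 = 4, A_6 = 2, A_7 = 1. Minimum distance d = 2.

Enumerate all 2^4 = 16 messages m ∈ F_2^4.
For each, compute codeword c = mG in F_2^8, then tally its weight.
  m = 0000 → c = 00000000, weight = 0.
  m = 1000 → c = 01001111, weight = 5.
  m = 0100 → c = 11011101, weight = 6.
  m = 1100 → c = 10010010, weight = 3.
  m = 0010 → c = 01101100, weight = 4.
  m = 1010 → c = 00100011, weight = 3.
  m = 0110 → c = 10110001, weight = 4.
  m = 1110 → c = 11111110, weight = 7.
  m = 0001 → c = 00001011, weight = 3.
  m = 1001 → c = 01000100, weight = 2.
  m = 0101 → c = 11010110, weight = 5.
  m = 1101 → c = 10011001, weight = 4.
  m = 0011 → c = 01100111, weight = 5.
  m = 1011 → c = 00101000, weight = 2.
  m = 0111 → c = 10111010, weight = 5.
  m = 1111 → c = 11110101, weight = 6.
Tally weights:
  weight 0: 1 codewords.
  weight 2: 2 codewords.
  weight 3: 3 codewords.
  weight 4: 3 codewords.
  weight 5: 4 codewords.
  weight 6: 2 codewords.
  weight 7: 1 codewords.
Minimum distance d = smallest w > 0 with A_w > 0 = 2.
Sanity: Σ A_w = 16 = 2^4 = 16 ✓.
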